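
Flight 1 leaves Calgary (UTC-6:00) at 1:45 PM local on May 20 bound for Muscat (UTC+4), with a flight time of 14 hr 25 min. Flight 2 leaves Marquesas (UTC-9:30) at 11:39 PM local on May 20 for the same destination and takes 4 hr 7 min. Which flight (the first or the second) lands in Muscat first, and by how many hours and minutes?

Flight 1 in UTC: 1:45 PM + 6:00 = 7:45 PM on May 20.
+14 hours and 25 minutes → arrive 10:10 AM UTC on May 21.
Flight 2 in UTC: 11:39 PM + 9:30 = 9:09 AM on May 21.
+4 hours and 7 minutes → arrive 1:16 PM UTC on May 21.
Flight 1 lands earlier by 3 hours 6 minutes.

the first, by 3 hours 6 minutes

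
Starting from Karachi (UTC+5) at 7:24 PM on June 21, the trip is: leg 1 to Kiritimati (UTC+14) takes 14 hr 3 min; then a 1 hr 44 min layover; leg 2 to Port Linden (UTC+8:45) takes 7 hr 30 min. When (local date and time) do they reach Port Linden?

10:26 PM on June 22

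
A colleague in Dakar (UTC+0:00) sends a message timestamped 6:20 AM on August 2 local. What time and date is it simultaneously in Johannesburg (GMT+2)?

8:20 AM on August 2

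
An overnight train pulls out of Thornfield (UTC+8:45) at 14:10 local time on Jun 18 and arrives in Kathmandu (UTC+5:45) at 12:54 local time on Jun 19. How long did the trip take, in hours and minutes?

Departure in UTC: 14:10 − 8:45 = 05:25 on Jun 18.
Arrival in UTC: 12:54 − 5:45 = 07:09 on Jun 19.
Elapsed = 07:09 − 05:25 (+1 day) = 25 hours 44 minutes.

25 hours 44 minutes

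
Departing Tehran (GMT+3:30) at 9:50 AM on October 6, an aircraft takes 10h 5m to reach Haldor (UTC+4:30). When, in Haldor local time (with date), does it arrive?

8:55 PM on Oct 6

Convert departure to UTC: 9:50 AM − 3:30 = 6:20 AM UTC on Oct 6.
Add 10 hours and 5 minutes travel time → 4:25 PM UTC.
Haldor is UTC+4:30, so local arrival = 4:25 PM + 4:30 = 8:55 PM on Oct 6.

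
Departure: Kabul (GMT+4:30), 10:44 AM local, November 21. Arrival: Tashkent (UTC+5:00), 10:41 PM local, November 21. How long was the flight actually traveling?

11 hours 27 minutes

Departure in UTC: 10:44 AM − 4:30 = 6:14 AM on Nov 21.
Arrival in UTC: 10:41 PM − 5:00 = 5:41 PM on Nov 21.
Elapsed = 5:41 PM − 6:14 AM = 11 hours 27 minutes.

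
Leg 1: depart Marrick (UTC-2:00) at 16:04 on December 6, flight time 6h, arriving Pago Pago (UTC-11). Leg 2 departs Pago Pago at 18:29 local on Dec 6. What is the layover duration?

Convert departure to UTC: 16:04 + 2:00 = 18:04 UTC on Dec 6.
Add 6 hours flight time → 00:04 UTC (Dec 7).
Pago Pago is UTC−11:00, so local arrival = 00:04 − 11:00 = 13:04 on Dec 6.
Layover = 18:29 − 13:04 = 5 hours 25 minutes.

5 hours 25 minutes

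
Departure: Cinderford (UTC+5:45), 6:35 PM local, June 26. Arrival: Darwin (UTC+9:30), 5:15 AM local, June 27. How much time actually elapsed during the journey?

6 hours 55 minutes

Departure in UTC: 6:35 PM − 5:45 = 12:50 PM on Jun 26.
Arrival in UTC: 5:15 AM − 9:30 = 7:45 PM on Jun 26.
Elapsed = 7:45 PM − 12:50 PM = 6 hours 55 minutes.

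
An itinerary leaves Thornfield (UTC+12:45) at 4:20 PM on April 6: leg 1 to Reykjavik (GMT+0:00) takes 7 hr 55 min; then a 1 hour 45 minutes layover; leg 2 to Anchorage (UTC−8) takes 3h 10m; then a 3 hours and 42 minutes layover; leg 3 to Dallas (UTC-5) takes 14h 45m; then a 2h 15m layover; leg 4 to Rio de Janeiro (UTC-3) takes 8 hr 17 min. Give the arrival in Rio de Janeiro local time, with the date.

6:24 PM on April 7

Convert departure to UTC: 4:20 PM − 12:45 = 3:35 AM UTC on Apr 6.
Add 7 hours 55 minutes leg 1 → 11:30 AM UTC.
Add 1 hour and 45 minutes layover in Reykjavik → 1:15 PM UTC.
Add 3 hours 10 minutes leg 2 → 4:25 PM UTC.
Add 3 hours 42 minutes layover in Anchorage → 8:07 PM UTC.
Add 14 hours 45 minutes leg 3 → 10:52 AM UTC (Apr 7).
Add 2 hours 15 minutes layover in Dallas → 1:07 PM UTC.
Add 8 hours 17 minutes leg 4 → 9:24 PM UTC.
Rio de Janeiro is UTC−3:00, so local arrival = 9:24 PM − 3:00 = 6:24 PM on Apr 7.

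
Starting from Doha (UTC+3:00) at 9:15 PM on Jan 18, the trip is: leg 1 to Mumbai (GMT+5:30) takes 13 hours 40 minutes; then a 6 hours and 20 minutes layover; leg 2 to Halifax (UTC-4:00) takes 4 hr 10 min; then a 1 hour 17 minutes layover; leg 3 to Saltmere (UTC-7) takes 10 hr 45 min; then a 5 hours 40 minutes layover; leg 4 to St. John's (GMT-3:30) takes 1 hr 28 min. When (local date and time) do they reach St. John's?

10:05 AM on January 20

Convert departure to UTC: 9:15 PM − 3:00 = 6:15 PM UTC on Jan 18.
Add 13 hours 40 minutes leg 1 → 7:55 AM UTC (Jan 19).
Add 6 hours and 20 minutes layover in Mumbai → 2:15 PM UTC.
Add 4 hours and 10 minutes leg 2 → 6:25 PM UTC.
Add 1 hour 17 minutes layover in Halifax → 7:42 PM UTC.
Add 10 hours and 45 minutes leg 3 → 6:27 AM UTC (Jan 20).
Add 5 hours and 40 minutes layover in Saltmere → 12:07 PM UTC.
Add 1 hour 28 minutes leg 4 → 1:35 PM UTC.
St. John's is UTC−3:30, so local arrival = 1:35 PM − 3:30 = 10:05 AM on Jan 20.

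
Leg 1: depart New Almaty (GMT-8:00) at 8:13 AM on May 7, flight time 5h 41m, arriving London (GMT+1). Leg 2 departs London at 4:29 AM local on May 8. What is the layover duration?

5 hours 35 minutes

Convert departure to UTC: 8:13 AM + 8:00 = 4:13 PM UTC on May 7.
Add 5 hours 41 minutes flight time → 9:54 PM UTC.
London is UTC+1:00, so local arrival = 9:54 PM + 1:00 = 10:54 PM on May 7.
Layover = 4:29 AM − 10:54 PM (+1 day) = 5 hours 35 minutes.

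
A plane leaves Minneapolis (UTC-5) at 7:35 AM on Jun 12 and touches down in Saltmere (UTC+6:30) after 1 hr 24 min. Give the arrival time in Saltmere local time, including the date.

Convert departure to UTC: 7:35 AM + 5:00 = 12:35 PM UTC on Jun 12.
Add 1 hour 24 minutes travel time → 1:59 PM UTC.
Saltmere is UTC+6:30, so local arrival = 1:59 PM + 6:30 = 8:29 PM on Jun 12.

8:29 PM on Jun 12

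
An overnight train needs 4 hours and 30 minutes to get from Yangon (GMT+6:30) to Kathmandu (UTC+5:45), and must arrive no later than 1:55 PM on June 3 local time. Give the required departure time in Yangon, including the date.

10:10 AM on Jun 3

Target arrival in UTC: 1:55 PM − 5:45 = 8:10 AM on Jun 3.
Subtract 4 hours and 30 minutes → departure 3:40 AM UTC on Jun 3.
Yangon is UTC+6:30: 3:40 AM + 6:30 = 10:10 AM on Jun 3.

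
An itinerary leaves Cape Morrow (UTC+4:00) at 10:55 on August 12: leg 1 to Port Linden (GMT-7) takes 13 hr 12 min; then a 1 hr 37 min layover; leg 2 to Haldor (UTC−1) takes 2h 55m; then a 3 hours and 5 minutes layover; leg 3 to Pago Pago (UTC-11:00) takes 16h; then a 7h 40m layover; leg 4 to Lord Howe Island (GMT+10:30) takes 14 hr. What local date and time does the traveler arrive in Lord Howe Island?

Convert departure to UTC: 10:55 − 4:00 = 06:55 UTC on Aug 12.
Add 13 hours and 12 minutes leg 1 → 20:07 UTC.
Add 1 hour and 37 minutes layover in Port Linden → 21:44 UTC.
Add 2 hours and 55 minutes leg 2 → 00:39 UTC (Aug 13).
Add 3 hours 5 minutes layover in Haldor → 03:44 UTC.
Add 16 hours leg 3 → 19:44 UTC.
Add 7 hours and 40 minutes layover in Pago Pago → 03:24 UTC (Aug 14).
Add 14 hours leg 4 → 17:24 UTC.
Lord Howe Island is UTC+10:30, so local arrival = 17:24 + 10:30 = 03:54 on Aug 15.

03:54 on August 15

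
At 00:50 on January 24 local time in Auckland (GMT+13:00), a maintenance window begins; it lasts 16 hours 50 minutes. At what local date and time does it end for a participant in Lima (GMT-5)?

Convert start to UTC: 00:50 − 13:00 = 11:50 UTC on Jan 23.
Add 16 hours and 50 minutes duration → 04:40 UTC (Jan 24).
Lima is UTC−5:00, so local end time = 04:40 − 5:00 = 23:40 on Jan 23.

23:40 on Jan 23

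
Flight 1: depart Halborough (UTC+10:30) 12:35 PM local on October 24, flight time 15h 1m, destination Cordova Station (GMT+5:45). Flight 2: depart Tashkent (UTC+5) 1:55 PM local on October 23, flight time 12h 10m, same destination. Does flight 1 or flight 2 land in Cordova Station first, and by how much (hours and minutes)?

the second, by 20 hours 1 minute

Flight 1 in UTC: 12:35 PM − 10:30 = 2:05 AM on Oct 24.
+15 hours and 1 minute → arrive 5:06 PM UTC on Oct 24.
Flight 2 in UTC: 1:55 PM − 5:00 = 8:55 AM on Oct 23.
+12 hours 10 minutes → arrive 9:05 PM UTC on Oct 23.
Flight 2 lands earlier by 20 hours 1 minute.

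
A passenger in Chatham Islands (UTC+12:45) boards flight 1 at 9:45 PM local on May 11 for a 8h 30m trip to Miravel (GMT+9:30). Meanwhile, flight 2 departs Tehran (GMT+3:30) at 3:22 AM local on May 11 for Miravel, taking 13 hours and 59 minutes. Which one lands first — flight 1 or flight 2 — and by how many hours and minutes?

the second, by 3 hours 39 minutes

Flight 1 in UTC: 9:45 PM − 12:45 = 9:00 AM on May 11.
+8 hours and 30 minutes → arrive 5:30 PM UTC on May 11.
Flight 2 in UTC: 3:22 AM − 3:30 = 11:52 PM on May 10.
+13 hours and 59 minutes → arrive 1:51 PM UTC on May 11.
Flight 2 lands earlier by 3 hours 39 minutes.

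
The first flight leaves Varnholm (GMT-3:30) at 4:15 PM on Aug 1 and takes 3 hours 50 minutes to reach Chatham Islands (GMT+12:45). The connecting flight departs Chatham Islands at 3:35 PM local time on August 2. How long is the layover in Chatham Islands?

3 hours 15 minutes

Convert departure to UTC: 4:15 PM + 3:30 = 7:45 PM UTC on Aug 1.
Add 3 hours 50 minutes flight time → 11:35 PM UTC.
Chatham Islands is UTC+12:45, so local arrival = 11:35 PM + 12:45 = 12:20 PM on Aug 2.
Layover = 3:35 PM − 12:20 PM = 3 hours 15 minutes.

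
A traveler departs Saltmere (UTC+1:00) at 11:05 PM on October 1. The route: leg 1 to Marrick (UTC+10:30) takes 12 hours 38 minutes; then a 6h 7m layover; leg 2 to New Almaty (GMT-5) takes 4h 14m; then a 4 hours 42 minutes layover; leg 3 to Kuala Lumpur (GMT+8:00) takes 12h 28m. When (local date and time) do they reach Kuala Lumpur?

Convert departure to UTC: 11:05 PM − 1:00 = 10:05 PM UTC on Oct 1.
Add 12 hours and 38 minutes leg 1 → 10:43 AM UTC (Oct 2).
Add 6 hours 7 minutes layover in Marrick → 4:50 PM UTC.
Add 4 hours and 14 minutes leg 2 → 9:04 PM UTC.
Add 4 hours and 42 minutes layover in New Almaty → 1:46 AM UTC (Oct 3).
Add 12 hours 28 minutes leg 3 → 2:14 PM UTC.
Kuala Lumpur is UTC+8:00, so local arrival = 2:14 PM + 8:00 = 10:14 PM on Oct 3.

10:14 PM on October 3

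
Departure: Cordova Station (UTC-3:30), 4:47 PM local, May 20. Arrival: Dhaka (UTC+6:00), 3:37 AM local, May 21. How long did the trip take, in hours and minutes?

1 hour 20 minutes

Departure in UTC: 4:47 PM + 3:30 = 8:17 PM on May 20.
Arrival in UTC: 3:37 AM − 6:00 = 9:37 PM on May 20.
Elapsed = 9:37 PM − 8:17 PM = 1 hour 20 minutes.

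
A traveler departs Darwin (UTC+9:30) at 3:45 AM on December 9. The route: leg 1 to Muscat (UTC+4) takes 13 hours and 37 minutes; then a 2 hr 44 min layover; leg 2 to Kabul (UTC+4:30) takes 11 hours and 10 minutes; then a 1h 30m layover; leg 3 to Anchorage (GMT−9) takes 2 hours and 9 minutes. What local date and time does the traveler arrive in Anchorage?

4:25 PM on Dec 9

Convert departure to UTC: 3:45 AM − 9:30 = 6:15 PM UTC on Dec 8.
Add 13 hours and 37 minutes leg 1 → 7:52 AM UTC (Dec 9).
Add 2 hours 44 minutes layover in Muscat → 10:36 AM UTC.
Add 11 hours 10 minutes leg 2 → 9:46 PM UTC.
Add 1 hour and 30 minutes layover in Kabul → 11:16 PM UTC.
Add 2 hours and 9 minutes leg 3 → 1:25 AM UTC (Dec 10).
Anchorage is UTC−9:00, so local arrival = 1:25 AM − 9:00 = 4:25 PM on Dec 9.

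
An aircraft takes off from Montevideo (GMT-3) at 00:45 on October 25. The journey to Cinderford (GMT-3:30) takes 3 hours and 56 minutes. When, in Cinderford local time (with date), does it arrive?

04:11 on October 25

Convert departure to UTC: 00:45 + 3:00 = 03:45 UTC on Oct 25.
Add 3 hours 56 minutes travel time → 07:41 UTC.
Cinderford is UTC−3:30, so local arrival = 07:41 − 3:30 = 04:11 on Oct 25.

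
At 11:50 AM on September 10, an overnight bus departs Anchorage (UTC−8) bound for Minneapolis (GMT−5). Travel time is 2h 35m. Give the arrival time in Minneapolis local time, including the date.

5:25 PM on September 10

Convert departure to UTC: 11:50 AM + 8:00 = 7:50 PM UTC on Sep 10.
Add 2 hours and 35 minutes travel time → 10:25 PM UTC.
Minneapolis is UTC−5:00, so local arrival = 10:25 PM − 5:00 = 5:25 PM on Sep 10.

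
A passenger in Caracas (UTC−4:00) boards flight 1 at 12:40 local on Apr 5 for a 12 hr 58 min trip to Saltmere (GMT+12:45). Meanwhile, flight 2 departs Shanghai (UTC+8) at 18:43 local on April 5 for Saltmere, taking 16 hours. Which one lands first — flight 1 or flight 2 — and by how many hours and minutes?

the second, by 2 hours 55 minutes

Flight 1 in UTC: 12:40 + 4:00 = 16:40 on Apr 5.
+12 hours and 58 minutes → arrive 05:38 UTC on Apr 6.
Flight 2 in UTC: 18:43 − 8:00 = 10:43 on Apr 5.
+16 hours → arrive 02:43 UTC on Apr 6.
Flight 2 lands earlier by 2 hours 55 minutes.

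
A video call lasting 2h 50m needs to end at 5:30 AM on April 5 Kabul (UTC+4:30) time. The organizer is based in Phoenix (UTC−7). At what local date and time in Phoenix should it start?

Target end time in UTC: 5:30 AM − 4:30 = 1:00 AM on Apr 5.
Subtract 2 hours and 50 minutes → start 10:10 PM UTC on Apr 4.
Phoenix is UTC−7:00: 10:10 PM − 7:00 = 3:10 PM on Apr 4.

3:10 PM on Apr 4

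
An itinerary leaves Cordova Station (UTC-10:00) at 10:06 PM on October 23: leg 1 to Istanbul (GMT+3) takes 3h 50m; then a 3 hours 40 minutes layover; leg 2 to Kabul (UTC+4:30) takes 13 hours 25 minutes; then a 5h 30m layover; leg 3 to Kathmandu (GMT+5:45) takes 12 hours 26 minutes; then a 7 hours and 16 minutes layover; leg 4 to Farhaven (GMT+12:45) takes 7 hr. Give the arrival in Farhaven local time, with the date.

1:58 AM on Oct 27

Convert departure to UTC: 10:06 PM + 10:00 = 8:06 AM UTC on Oct 24.
Add 3 hours 50 minutes leg 1 → 11:56 AM UTC.
Add 3 hours and 40 minutes layover in Istanbul → 3:36 PM UTC.
Add 13 hours and 25 minutes leg 2 → 5:01 AM UTC (Oct 25).
Add 5 hours and 30 minutes layover in Kabul → 10:31 AM UTC.
Add 12 hours and 26 minutes leg 3 → 10:57 PM UTC.
Add 7 hours 16 minutes layover in Kathmandu → 6:13 AM UTC (Oct 26).
Add 7 hours leg 4 → 1:13 PM UTC.
Farhaven is UTC+12:45, so local arrival = 1:13 PM + 12:45 = 1:58 AM on Oct 27.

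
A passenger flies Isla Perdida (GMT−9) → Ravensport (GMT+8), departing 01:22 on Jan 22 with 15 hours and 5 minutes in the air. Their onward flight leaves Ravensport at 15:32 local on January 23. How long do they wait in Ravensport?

6 hours 5 minutes

Convert departure to UTC: 01:22 + 9:00 = 10:22 UTC on Jan 22.
Add 15 hours 5 minutes flight time → 01:27 UTC (Jan 23).
Ravensport is UTC+8:00, so local arrival = 01:27 + 8:00 = 09:27 on Jan 23.
Layover = 15:32 − 09:27 = 6 hours 5 minutes.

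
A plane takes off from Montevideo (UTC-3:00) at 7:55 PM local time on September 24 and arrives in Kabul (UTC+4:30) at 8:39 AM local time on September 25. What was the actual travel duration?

Departure in UTC: 7:55 PM + 3:00 = 10:55 PM on Sep 24.
Arrival in UTC: 8:39 AM − 4:30 = 4:09 AM on Sep 25.
Elapsed = 4:09 AM − 10:55 PM (+1 day) = 5 hours 14 minutes.

5 hours 14 minutes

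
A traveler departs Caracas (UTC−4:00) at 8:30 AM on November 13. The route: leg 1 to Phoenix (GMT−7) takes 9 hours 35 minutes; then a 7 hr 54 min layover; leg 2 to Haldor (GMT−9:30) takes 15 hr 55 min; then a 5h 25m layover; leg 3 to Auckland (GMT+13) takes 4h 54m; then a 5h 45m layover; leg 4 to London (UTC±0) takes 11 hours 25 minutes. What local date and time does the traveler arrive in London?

Convert departure to UTC: 8:30 AM + 4:00 = 12:30 PM UTC on Nov 13.
Add 9 hours and 35 minutes leg 1 → 10:05 PM UTC.
Add 7 hours and 54 minutes layover in Phoenix → 5:59 AM UTC (Nov 14).
Add 15 hours 55 minutes leg 2 → 9:54 PM UTC.
Add 5 hours and 25 minutes layover in Haldor → 3:19 AM UTC (Nov 15).
Add 4 hours and 54 minutes leg 3 → 8:13 AM UTC.
Add 5 hours and 45 minutes layover in Auckland → 1:58 PM UTC.
Add 11 hours 25 minutes leg 4 → 1:23 AM UTC (Nov 16).
London is UTC+0, so local arrival is the same: 1:23 AM on Nov 16.

1:23 AM on Nov 16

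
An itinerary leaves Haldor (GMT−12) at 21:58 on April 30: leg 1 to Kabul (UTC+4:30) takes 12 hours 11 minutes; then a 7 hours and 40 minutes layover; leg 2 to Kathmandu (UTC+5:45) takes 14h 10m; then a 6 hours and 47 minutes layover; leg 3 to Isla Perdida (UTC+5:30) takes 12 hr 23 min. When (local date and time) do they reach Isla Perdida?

Convert departure to UTC: 21:58 + 12:00 = 09:58 UTC on May 1.
Add 12 hours and 11 minutes leg 1 → 22:09 UTC.
Add 7 hours 40 minutes layover in Kabul → 05:49 UTC (May 2).
Add 14 hours and 10 minutes leg 2 → 19:59 UTC.
Add 6 hours and 47 minutes layover in Kathmandu → 02:46 UTC (May 3).
Add 12 hours and 23 minutes leg 3 → 15:09 UTC.
Isla Perdida is UTC+5:30, so local arrival = 15:09 + 5:30 = 20:39 on May 3.

20:39 on May 3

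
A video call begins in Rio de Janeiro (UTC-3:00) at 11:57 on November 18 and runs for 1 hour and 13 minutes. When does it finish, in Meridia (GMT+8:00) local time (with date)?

00:10 on November 19

Meridia is 11:00 ahead of Rio de Janeiro.
After 1 hour 13 minutes it is 13:10 in Rio de Janeiro.
Shift by the zone difference: 13:10 + 11:00 = 00:10 on Nov 19 in Meridia.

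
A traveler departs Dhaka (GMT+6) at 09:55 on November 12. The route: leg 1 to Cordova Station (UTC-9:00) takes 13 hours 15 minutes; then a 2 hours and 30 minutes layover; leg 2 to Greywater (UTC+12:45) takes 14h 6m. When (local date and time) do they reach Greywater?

22:31 on November 13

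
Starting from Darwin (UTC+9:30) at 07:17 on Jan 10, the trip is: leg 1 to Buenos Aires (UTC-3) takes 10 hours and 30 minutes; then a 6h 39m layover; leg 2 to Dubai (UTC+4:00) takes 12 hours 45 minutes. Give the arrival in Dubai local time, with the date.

07:41 on January 11

Convert departure to UTC: 07:17 − 9:30 = 21:47 UTC on Jan 9.
Add 10 hours 30 minutes leg 1 → 08:17 UTC (Jan 10).
Add 6 hours 39 minutes layover in Buenos Aires → 14:56 UTC.
Add 12 hours 45 minutes leg 2 → 03:41 UTC (Jan 11).
Dubai is UTC+4:00, so local arrival = 03:41 + 4:00 = 07:41 on Jan 11.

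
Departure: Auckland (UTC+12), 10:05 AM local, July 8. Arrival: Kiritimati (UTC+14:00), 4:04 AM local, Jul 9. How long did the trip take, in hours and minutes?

Kiritimati is 2:00 ahead of Auckland.
Clock-face elapsed time (ignoring zones) is 17 hours 59 minutes.
Actual elapsed = 17 hours 59 minutes − 2:00 = 15 hours 59 minutes.

15 hours 59 minutes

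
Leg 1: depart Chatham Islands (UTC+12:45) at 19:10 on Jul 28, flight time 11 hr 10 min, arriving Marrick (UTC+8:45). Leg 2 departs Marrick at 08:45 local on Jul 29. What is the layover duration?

6 hours 25 minutes

Convert departure to UTC: 19:10 − 12:45 = 06:25 UTC on Jul 28.
Add 11 hours 10 minutes flight time → 17:35 UTC.
Marrick is UTC+8:45, so local arrival = 17:35 + 8:45 = 02:20 on Jul 29.
Layover = 08:45 − 02:20 = 6 hours 25 minutes.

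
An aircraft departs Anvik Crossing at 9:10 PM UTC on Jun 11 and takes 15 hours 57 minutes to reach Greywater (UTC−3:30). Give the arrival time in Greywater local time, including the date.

9:37 AM on Jun 12

Departure is given in UTC: 9:10 PM on Jun 11.
Add 15 hours and 57 minutes → 1:07 PM UTC (Jun 12).
Greywater is UTC−3:30: 1:07 PM − 3:30 = 9:37 AM on Jun 12.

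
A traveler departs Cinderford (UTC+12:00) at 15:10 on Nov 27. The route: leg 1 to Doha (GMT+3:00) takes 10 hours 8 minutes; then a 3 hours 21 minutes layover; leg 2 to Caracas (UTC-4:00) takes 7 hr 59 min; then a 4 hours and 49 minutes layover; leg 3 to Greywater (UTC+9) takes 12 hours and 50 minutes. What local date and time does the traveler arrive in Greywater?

Convert departure to UTC: 15:10 − 12:00 = 03:10 UTC on Nov 27.
Add 10 hours 8 minutes leg 1 → 13:18 UTC.
Add 3 hours 21 minutes layover in Doha → 16:39 UTC.
Add 7 hours and 59 minutes leg 2 → 00:38 UTC (Nov 28).
Add 4 hours 49 minutes layover in Caracas → 05:27 UTC.
Add 12 hours and 50 minutes leg 3 → 18:17 UTC.
Greywater is UTC+9:00, so local arrival = 18:17 + 9:00 = 03:17 on Nov 29.

03:17 on Nov 29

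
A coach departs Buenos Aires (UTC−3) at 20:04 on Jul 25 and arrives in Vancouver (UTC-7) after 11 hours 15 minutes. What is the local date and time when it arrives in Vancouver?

03:19 on Jul 26

Convert departure to UTC: 20:04 + 3:00 = 23:04 UTC on Jul 25.
Add 11 hours and 15 minutes travel time → 10:19 UTC (Jul 26).
Vancouver is UTC−7:00, so local arrival = 10:19 − 7:00 = 03:19 on Jul 26.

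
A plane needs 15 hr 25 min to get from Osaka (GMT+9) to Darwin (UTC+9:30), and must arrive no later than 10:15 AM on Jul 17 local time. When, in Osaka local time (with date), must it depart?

6:20 PM on Jul 16

Target arrival in UTC: 10:15 AM − 9:30 = 12:45 AM on Jul 17.
Subtract 15 hours 25 minutes → departure 9:20 AM UTC on Jul 16.
Osaka is UTC+9:00: 9:20 AM + 9:00 = 6:20 PM on Jul 16.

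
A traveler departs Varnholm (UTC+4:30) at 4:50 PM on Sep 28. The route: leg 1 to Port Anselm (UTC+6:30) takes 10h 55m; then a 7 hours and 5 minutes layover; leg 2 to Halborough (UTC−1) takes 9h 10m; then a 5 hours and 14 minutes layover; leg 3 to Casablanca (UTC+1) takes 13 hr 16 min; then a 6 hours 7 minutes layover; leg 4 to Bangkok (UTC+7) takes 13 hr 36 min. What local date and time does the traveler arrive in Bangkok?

Convert departure to UTC: 4:50 PM − 4:30 = 12:20 PM UTC on Sep 28.
Add 10 hours 55 minutes leg 1 → 11:15 PM UTC.
Add 7 hours 5 minutes layover in Port Anselm → 6:20 AM UTC (Sep 29).
Add 9 hours and 10 minutes leg 2 → 3:30 PM UTC.
Add 5 hours and 14 minutes layover in Halborough → 8:44 PM UTC.
Add 13 hours and 16 minutes leg 3 → 10:00 AM UTC (Sep 30).
Add 6 hours 7 minutes layover in Casablanca → 4:07 PM UTC.
Add 13 hours and 36 minutes leg 4 → 5:43 AM UTC (Oct 1).
Bangkok is UTC+7:00, so local arrival = 5:43 AM + 7:00 = 12:43 PM on Oct 1.

12:43 PM on October 1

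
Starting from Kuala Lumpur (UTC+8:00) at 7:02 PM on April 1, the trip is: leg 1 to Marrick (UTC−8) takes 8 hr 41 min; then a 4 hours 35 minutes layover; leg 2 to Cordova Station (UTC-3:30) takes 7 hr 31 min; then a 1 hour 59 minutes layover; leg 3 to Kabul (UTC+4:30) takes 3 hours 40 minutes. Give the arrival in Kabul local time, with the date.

5:58 PM on April 2

Convert departure to UTC: 7:02 PM − 8:00 = 11:02 AM UTC on Apr 1.
Add 8 hours 41 minutes leg 1 → 7:43 PM UTC.
Add 4 hours 35 minutes layover in Marrick → 12:18 AM UTC (Apr 2).
Add 7 hours and 31 minutes leg 2 → 7:49 AM UTC.
Add 1 hour and 59 minutes layover in Cordova Station → 9:48 AM UTC.
Add 3 hours 40 minutes leg 3 → 1:28 PM UTC.
Kabul is UTC+4:30, so local arrival = 1:28 PM + 4:30 = 5:58 PM on Apr 2.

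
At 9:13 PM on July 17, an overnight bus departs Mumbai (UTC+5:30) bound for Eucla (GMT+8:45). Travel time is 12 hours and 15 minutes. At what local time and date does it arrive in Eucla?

12:43 PM on July 18

Eucla is 3:15 ahead of Mumbai.
After 12 hours 15 minutes it is 9:28 AM (Jul 18) in Mumbai.
Shift by the zone difference: 9:28 AM + 3:15 = 12:43 PM on Jul 18 in Eucla.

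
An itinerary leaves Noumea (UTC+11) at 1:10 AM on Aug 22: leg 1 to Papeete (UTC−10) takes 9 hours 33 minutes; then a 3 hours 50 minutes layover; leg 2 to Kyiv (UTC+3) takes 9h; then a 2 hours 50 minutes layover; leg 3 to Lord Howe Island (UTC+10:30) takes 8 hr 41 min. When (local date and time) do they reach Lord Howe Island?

Convert departure to UTC: 1:10 AM − 11:00 = 2:10 PM UTC on Aug 21.
Add 9 hours 33 minutes leg 1 → 11:43 PM UTC.
Add 3 hours 50 minutes layover in Papeete → 3:33 AM UTC (Aug 22).
Add 9 hours leg 2 → 12:33 PM UTC.
Add 2 hours and 50 minutes layover in Kyiv → 3:23 PM UTC.
Add 8 hours 41 minutes leg 3 → 12:04 AM UTC (Aug 23).
Lord Howe Island is UTC+10:30, so local arrival = 12:04 AM + 10:30 = 10:34 AM on Aug 23.

10:34 AM on Aug 23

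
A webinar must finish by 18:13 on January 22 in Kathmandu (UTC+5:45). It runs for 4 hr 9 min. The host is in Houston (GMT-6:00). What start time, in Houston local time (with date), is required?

Target end time in UTC: 18:13 − 5:45 = 12:28 on Jan 22.
Subtract 4 hours 9 minutes → start 08:19 UTC on Jan 22.
Houston is UTC−6:00: 08:19 − 6:00 = 02:19 on Jan 22.

02:19 on Jan 22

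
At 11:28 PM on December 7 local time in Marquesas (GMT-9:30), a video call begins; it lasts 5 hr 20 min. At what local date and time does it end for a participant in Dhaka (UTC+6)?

8:18 PM on December 8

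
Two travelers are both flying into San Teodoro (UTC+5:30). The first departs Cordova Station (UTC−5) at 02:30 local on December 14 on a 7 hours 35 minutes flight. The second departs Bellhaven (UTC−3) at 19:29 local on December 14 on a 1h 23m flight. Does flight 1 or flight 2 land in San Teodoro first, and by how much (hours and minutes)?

the first, by 8 hours 47 minutes

Flight 1 in UTC: 02:30 + 5:00 = 07:30 on Dec 14.
+7 hours 35 minutes → arrive 15:05 UTC on Dec 14.
Flight 2 in UTC: 19:29 + 3:00 = 22:29 on Dec 14.
+1 hour and 23 minutes → arrive 23:52 UTC on Dec 14.
Flight 1 lands earlier by 8 hours 47 minutes.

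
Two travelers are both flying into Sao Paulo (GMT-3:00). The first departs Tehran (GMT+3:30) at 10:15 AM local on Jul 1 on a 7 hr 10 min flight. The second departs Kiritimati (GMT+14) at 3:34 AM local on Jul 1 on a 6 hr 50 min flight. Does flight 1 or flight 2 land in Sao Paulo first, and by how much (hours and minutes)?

Flight 1 in UTC: 10:15 AM − 3:30 = 6:45 AM on Jul 1.
+7 hours 10 minutes → arrive 1:55 PM UTC on Jul 1.
Flight 2 in UTC: 3:34 AM − 14:00 = 1:34 PM on Jun 30.
+6 hours 50 minutes → arrive 8:24 PM UTC on Jun 30.
Flight 2 lands earlier by 17 hours 31 minutes.

the second, by 17 hours 31 minutes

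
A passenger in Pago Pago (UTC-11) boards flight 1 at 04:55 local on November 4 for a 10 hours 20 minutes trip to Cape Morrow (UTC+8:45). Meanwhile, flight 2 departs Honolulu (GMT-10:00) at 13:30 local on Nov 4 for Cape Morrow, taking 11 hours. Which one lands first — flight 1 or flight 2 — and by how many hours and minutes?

the first, by 8 hours 15 minutes

Flight 1 in UTC: 04:55 + 11:00 = 15:55 on Nov 4.
+10 hours and 20 minutes → arrive 02:15 UTC on Nov 5.
Flight 2 in UTC: 13:30 + 10:00 = 23:30 on Nov 4.
+11 hours → arrive 10:30 UTC on Nov 5.
Flight 1 lands earlier by 8 hours 15 minutes.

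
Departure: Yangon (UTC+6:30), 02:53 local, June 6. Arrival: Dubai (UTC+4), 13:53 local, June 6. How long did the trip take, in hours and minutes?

13 hours 30 minutes

Departure in UTC: 02:53 − 6:30 = 20:23 on Jun 5.
Arrival in UTC: 13:53 − 4:00 = 09:53 on Jun 6.
Elapsed = 09:53 − 20:23 (+1 day) = 13 hours 30 minutes.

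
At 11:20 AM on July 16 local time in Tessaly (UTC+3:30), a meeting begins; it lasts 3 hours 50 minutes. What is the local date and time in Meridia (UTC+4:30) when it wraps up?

4:10 PM on July 16

Convert start to UTC: 11:20 AM − 3:30 = 7:50 AM UTC on Jul 16.
Add 3 hours and 50 minutes duration → 11:40 AM UTC.
Meridia is UTC+4:30, so local end time = 11:40 AM + 4:30 = 4:10 PM on Jul 16.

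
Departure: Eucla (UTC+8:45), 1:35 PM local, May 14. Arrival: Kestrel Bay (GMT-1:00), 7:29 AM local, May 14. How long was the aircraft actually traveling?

3 hours 39 minutes

Departure in UTC: 1:35 PM − 8:45 = 4:50 AM on May 14.
Arrival in UTC: 7:29 AM + 1:00 = 8:29 AM on May 14.
Elapsed = 8:29 AM − 4:50 AM = 3 hours 39 minutes.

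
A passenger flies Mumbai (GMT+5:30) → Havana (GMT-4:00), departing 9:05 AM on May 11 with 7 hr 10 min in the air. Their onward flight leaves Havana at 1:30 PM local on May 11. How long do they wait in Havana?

6 hours 45 minutes

Convert departure to UTC: 9:05 AM − 5:30 = 3:35 AM UTC on May 11.
Add 7 hours and 10 minutes flight time → 10:45 AM UTC.
Havana is UTC−4:00, so local arrival = 10:45 AM − 4:00 = 6:45 AM on May 11.
Layover = 1:30 PM − 6:45 AM = 6 hours 45 minutes.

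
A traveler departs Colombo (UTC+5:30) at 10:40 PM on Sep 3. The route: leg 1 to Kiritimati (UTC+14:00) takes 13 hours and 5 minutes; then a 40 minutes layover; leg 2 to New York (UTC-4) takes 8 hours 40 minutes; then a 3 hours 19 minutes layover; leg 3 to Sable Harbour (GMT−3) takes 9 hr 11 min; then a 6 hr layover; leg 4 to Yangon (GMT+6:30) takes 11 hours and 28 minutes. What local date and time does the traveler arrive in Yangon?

Convert departure to UTC: 10:40 PM − 5:30 = 5:10 PM UTC on Sep 3.
Add 13 hours 5 minutes leg 1 → 6:15 AM UTC (Sep 4).
Add 40 minutes layover in Kiritimati → 6:55 AM UTC.
Add 8 hours and 40 minutes leg 2 → 3:35 PM UTC.
Add 3 hours 19 minutes layover in New York → 6:54 PM UTC.
Add 9 hours 11 minutes leg 3 → 4:05 AM UTC (Sep 5).
Add 6 hours layover in Sable Harbour → 10:05 AM UTC.
Add 11 hours and 28 minutes leg 4 → 9:33 PM UTC.
Yangon is UTC+6:30, so local arrival = 9:33 PM + 6:30 = 4:03 AM on Sep 6.

4:03 AM on Sep 6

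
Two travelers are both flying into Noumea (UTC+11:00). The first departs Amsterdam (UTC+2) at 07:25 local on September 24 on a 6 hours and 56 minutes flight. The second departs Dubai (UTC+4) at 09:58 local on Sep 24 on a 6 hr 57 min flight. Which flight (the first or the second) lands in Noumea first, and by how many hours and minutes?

the first, by 34 minutes

Flight 1 in UTC: 07:25 − 2:00 = 05:25 on Sep 24.
+6 hours and 56 minutes → arrive 12:21 UTC on Sep 24.
Flight 2 in UTC: 09:58 − 4:00 = 05:58 on Sep 24.
+6 hours 57 minutes → arrive 12:55 UTC on Sep 24.
Flight 1 lands earlier by 34 minutes.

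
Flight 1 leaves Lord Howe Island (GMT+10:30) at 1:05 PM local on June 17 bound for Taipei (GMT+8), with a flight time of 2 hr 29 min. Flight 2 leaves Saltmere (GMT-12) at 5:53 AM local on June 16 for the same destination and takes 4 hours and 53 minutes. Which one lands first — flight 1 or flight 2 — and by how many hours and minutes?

the second, by 6 hours 18 minutes

Flight 1 in UTC: 1:05 PM − 10:30 = 2:35 AM on Jun 17.
+2 hours 29 minutes → arrive 5:04 AM UTC on Jun 17.
Flight 2 in UTC: 5:53 AM + 12:00 = 5:53 PM on Jun 16.
+4 hours and 53 minutes → arrive 10:46 PM UTC on Jun 16.
Flight 2 lands earlier by 6 hours 18 minutes.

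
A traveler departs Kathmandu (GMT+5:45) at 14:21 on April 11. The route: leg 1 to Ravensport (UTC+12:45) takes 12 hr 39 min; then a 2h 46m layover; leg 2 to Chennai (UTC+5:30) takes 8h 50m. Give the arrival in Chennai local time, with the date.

14:21 on April 12

Convert departure to UTC: 14:21 − 5:45 = 08:36 UTC on Apr 11.
Add 12 hours 39 minutes leg 1 → 21:15 UTC.
Add 2 hours and 46 minutes layover in Ravensport → 00:01 UTC (Apr 12).
Add 8 hours and 50 minutes leg 2 → 08:51 UTC.
Chennai is UTC+5:30, so local arrival = 08:51 + 5:30 = 14:21 on Apr 12.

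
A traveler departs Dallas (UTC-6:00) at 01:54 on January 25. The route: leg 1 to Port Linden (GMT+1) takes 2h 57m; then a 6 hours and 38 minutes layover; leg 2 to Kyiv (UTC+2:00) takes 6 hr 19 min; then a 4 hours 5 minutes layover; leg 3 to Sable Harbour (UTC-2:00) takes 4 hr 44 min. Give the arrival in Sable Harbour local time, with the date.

06:37 on January 26

Convert departure to UTC: 01:54 + 6:00 = 07:54 UTC on Jan 25.
Add 2 hours 57 minutes leg 1 → 10:51 UTC.
Add 6 hours and 38 minutes layover in Port Linden → 17:29 UTC.
Add 6 hours and 19 minutes leg 2 → 23:48 UTC.
Add 4 hours 5 minutes layover in Kyiv → 03:53 UTC (Jan 26).
Add 4 hours and 44 minutes leg 3 → 08:37 UTC.
Sable Harbour is UTC−2:00, so local arrival = 08:37 − 2:00 = 06:37 on Jan 26.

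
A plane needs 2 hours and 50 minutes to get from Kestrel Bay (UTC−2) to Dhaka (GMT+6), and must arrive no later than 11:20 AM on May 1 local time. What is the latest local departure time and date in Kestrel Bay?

12:30 AM on May 1

Target arrival in UTC: 11:20 AM − 6:00 = 5:20 AM on May 1.
Subtract 2 hours 50 minutes → departure 2:30 AM UTC on May 1.
Kestrel Bay is UTC−2:00: 2:30 AM − 2:00 = 12:30 AM on May 1.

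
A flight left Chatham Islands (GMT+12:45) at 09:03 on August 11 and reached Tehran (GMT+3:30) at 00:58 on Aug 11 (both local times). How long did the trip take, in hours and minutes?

Departure in UTC: 09:03 − 12:45 = 20:18 on Aug 10.
Arrival in UTC: 00:58 − 3:30 = 21:28 on Aug 10.
Elapsed = 21:28 − 20:18 = 1 hour 10 minutes.

1 hour 10 minutes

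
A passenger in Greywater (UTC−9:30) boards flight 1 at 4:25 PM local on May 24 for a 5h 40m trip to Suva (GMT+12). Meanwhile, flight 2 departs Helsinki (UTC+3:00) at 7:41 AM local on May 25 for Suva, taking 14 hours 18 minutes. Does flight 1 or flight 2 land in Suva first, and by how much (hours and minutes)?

Flight 1 in UTC: 4:25 PM + 9:30 = 1:55 AM on May 25.
+5 hours 40 minutes → arrive 7:35 AM UTC on May 25.
Flight 2 in UTC: 7:41 AM − 3:00 = 4:41 AM on May 25.
+14 hours and 18 minutes → arrive 6:59 PM UTC on May 25.
Flight 1 lands earlier by 11 hours 24 minutes.

the first, by 11 hours 24 minutes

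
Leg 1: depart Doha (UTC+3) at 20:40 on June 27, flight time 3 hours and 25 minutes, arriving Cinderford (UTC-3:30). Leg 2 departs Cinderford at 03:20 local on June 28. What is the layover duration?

9 hours 45 minutes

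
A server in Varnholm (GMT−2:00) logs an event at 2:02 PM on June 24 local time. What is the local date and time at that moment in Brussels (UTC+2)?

6:02 PM on June 24

In UTC: 2:02 PM + 2:00 = 4:02 PM on Jun 24.
Brussels is UTC+2:00: 4:02 PM + 2:00 = 6:02 PM on Jun 24.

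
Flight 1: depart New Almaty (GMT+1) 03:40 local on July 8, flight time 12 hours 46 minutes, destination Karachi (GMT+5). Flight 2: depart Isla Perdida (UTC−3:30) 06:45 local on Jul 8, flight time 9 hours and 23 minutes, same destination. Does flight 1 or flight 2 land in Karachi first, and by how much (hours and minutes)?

the first, by 4 hours 12 minutes

Flight 1 in UTC: 03:40 − 1:00 = 02:40 on Jul 8.
+12 hours and 46 minutes → arrive 15:26 UTC on Jul 8.
Flight 2 in UTC: 06:45 + 3:30 = 10:15 on Jul 8.
+9 hours and 23 minutes → arrive 19:38 UTC on Jul 8.
Flight 1 lands earlier by 4 hours 12 minutes.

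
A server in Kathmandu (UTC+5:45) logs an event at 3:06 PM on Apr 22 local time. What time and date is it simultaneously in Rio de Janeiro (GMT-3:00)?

6:21 AM on Apr 22

In UTC: 3:06 PM − 5:45 = 9:21 AM on Apr 22.
Rio de Janeiro is UTC−3:00: 9:21 AM − 3:00 = 6:21 AM on Apr 22.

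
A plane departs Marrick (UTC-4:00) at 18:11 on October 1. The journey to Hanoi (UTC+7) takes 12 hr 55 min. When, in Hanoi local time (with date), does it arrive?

18:06 on October 2

Convert departure to UTC: 18:11 + 4:00 = 22:11 UTC on Oct 1.
Add 12 hours and 55 minutes travel time → 11:06 UTC (Oct 2).
Hanoi is UTC+7:00, so local arrival = 11:06 + 7:00 = 18:06 on Oct 2.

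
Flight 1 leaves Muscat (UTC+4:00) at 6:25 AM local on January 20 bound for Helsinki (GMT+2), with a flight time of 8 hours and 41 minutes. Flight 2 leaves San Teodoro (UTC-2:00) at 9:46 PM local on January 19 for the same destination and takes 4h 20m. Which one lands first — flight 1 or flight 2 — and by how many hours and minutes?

the second, by 7 hours

Flight 1 in UTC: 6:25 AM − 4:00 = 2:25 AM on Jan 20.
+8 hours and 41 minutes → arrive 11:06 AM UTC on Jan 20.
Flight 2 in UTC: 9:46 PM + 2:00 = 11:46 PM on Jan 19.
+4 hours and 20 minutes → arrive 4:06 AM UTC on Jan 20.
Flight 2 lands earlier by 7 hours.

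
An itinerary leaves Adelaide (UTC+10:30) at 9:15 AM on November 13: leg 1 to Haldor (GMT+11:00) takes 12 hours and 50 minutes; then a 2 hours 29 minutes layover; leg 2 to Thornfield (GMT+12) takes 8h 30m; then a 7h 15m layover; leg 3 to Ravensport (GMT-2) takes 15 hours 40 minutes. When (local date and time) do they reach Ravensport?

Convert departure to UTC: 9:15 AM − 10:30 = 10:45 PM UTC on Nov 12.
Add 12 hours 50 minutes leg 1 → 11:35 AM UTC (Nov 13).
Add 2 hours and 29 minutes layover in Haldor → 2:04 PM UTC.
Add 8 hours and 30 minutes leg 2 → 10:34 PM UTC.
Add 7 hours and 15 minutes layover in Thornfield → 5:49 AM UTC (Nov 14).
Add 15 hours and 40 minutes leg 3 → 9:29 PM UTC.
Ravensport is UTC−2:00, so local arrival = 9:29 PM − 2:00 = 7:29 PM on Nov 14.

7:29 PM on November 14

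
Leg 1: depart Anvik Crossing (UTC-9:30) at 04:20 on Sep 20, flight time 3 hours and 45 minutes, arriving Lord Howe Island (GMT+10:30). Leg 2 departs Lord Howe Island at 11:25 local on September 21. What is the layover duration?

Convert departure to UTC: 04:20 + 9:30 = 13:50 UTC on Sep 20.
Add 3 hours and 45 minutes flight time → 17:35 UTC.
Lord Howe Island is UTC+10:30, so local arrival = 17:35 + 10:30 = 04:05 on Sep 21.
Layover = 11:25 − 04:05 = 7 hours 20 minutes.

7 hours 20 minutes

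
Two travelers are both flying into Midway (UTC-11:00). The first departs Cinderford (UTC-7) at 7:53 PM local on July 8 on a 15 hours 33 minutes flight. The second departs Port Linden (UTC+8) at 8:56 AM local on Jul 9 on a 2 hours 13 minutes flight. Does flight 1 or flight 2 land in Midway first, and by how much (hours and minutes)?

the second, by 15 hours 17 minutes

Flight 1 in UTC: 7:53 PM + 7:00 = 2:53 AM on Jul 9.
+15 hours 33 minutes → arrive 6:26 PM UTC on Jul 9.
Flight 2 in UTC: 8:56 AM − 8:00 = 12:56 AM on Jul 9.
+2 hours and 13 minutes → arrive 3:09 AM UTC on Jul 9.
Flight 2 lands earlier by 15 hours 17 minutes.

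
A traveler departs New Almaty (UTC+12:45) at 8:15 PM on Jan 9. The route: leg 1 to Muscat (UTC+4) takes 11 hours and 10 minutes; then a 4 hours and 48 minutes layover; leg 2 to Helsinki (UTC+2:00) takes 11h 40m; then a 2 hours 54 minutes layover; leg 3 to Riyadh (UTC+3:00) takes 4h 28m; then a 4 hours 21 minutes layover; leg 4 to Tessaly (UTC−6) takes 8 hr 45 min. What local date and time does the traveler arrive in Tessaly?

1:36 AM on January 11

Convert departure to UTC: 8:15 PM − 12:45 = 7:30 AM UTC on Jan 9.
Add 11 hours 10 minutes leg 1 → 6:40 PM UTC.
Add 4 hours 48 minutes layover in Muscat → 11:28 PM UTC.
Add 11 hours 40 minutes leg 2 → 11:08 AM UTC (Jan 10).
Add 2 hours and 54 minutes layover in Helsinki → 2:02 PM UTC.
Add 4 hours and 28 minutes leg 3 → 6:30 PM UTC.
Add 4 hours and 21 minutes layover in Riyadh → 10:51 PM UTC.
Add 8 hours 45 minutes leg 4 → 7:36 AM UTC (Jan 11).
Tessaly is UTC−6:00, so local arrival = 7:36 AM − 6:00 = 1:36 AM on Jan 11.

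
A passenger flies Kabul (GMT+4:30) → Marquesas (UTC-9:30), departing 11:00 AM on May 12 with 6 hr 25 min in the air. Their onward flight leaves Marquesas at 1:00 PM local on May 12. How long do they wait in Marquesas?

Convert departure to UTC: 11:00 AM − 4:30 = 6:30 AM UTC on May 12.
Add 6 hours 25 minutes flight time → 12:55 PM UTC.
Marquesas is UTC−9:30, so local arrival = 12:55 PM − 9:30 = 3:25 AM on May 12.
Layover = 1:00 PM − 3:25 AM = 9 hours 35 minutes.

9 hours 35 minutes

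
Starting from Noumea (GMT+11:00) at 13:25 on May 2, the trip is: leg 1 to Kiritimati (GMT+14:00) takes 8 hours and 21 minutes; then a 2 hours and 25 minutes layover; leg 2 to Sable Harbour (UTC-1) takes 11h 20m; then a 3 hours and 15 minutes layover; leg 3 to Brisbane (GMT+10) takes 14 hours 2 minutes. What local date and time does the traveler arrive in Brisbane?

Convert departure to UTC: 13:25 − 11:00 = 02:25 UTC on May 2.
Add 8 hours 21 minutes leg 1 → 10:46 UTC.
Add 2 hours and 25 minutes layover in Kiritimati → 13:11 UTC.
Add 11 hours and 20 minutes leg 2 → 00:31 UTC (May 3).
Add 3 hours 15 minutes layover in Sable Harbour → 03:46 UTC.
Add 14 hours and 2 minutes leg 3 → 17:48 UTC.
Brisbane is UTC+10:00, so local arrival = 17:48 + 10:00 = 03:48 on May 4.

03:48 on May 4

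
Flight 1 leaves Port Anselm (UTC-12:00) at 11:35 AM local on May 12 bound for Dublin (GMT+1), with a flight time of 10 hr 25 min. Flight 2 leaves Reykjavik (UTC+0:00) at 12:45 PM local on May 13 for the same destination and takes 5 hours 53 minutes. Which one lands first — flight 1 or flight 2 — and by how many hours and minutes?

the first, by 8 hours 38 minutes

Flight 1 in UTC: 11:35 AM + 12:00 = 11:35 PM on May 12.
+10 hours 25 minutes → arrive 10:00 AM UTC on May 13.
Flight 2 departs at 12:45 PM UTC (May 13).
+5 hours and 53 minutes → arrive 6:38 PM UTC on May 13.
Flight 1 lands earlier by 8 hours 38 minutes.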